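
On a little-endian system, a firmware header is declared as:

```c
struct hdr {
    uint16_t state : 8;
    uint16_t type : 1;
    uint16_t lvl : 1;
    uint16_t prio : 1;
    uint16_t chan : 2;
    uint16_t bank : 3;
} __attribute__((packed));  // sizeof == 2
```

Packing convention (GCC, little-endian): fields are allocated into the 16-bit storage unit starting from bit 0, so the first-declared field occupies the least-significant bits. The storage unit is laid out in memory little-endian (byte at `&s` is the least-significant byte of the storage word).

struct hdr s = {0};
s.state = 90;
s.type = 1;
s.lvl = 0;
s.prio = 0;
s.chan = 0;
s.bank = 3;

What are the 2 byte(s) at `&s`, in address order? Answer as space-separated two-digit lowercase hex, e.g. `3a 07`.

5a 61

[0+:8] state=90 & 0xff = 0x5a; word=0x005a
[8+:1] type=1 & 0x1 = 0x1; word=0x015a
[9+:1] lvl=0 & 0x1 = 0x0; word=0x015a
[10+:1] prio=0 & 0x1 = 0x0; word=0x015a
[11+:2] chan=0 & 0x3 = 0x0; word=0x015a
[13+:3] bank=3 & 0x7 = 0x3; word=0x615a
word = 0x615a → little-endian bytes:
  [0]=0x5a  [1]=0x61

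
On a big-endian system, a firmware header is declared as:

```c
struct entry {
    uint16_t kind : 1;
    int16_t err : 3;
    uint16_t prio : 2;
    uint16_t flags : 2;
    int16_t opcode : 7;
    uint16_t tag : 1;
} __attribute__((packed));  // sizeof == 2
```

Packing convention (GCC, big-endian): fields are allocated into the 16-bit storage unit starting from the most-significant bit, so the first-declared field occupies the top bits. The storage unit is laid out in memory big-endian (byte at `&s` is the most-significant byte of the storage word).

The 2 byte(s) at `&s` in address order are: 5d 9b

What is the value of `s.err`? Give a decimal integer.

-3

[0]=0x5d [1]=0x9b (big-endian) → word 0x5d9b
kind:1 @ bit 15 → (0x5d9b>>15)&0x1 = 0x0
err:3 @ bit 12 → (0x5d9b>>12)&0x7 = 0x5  ←
prio:2 @ bit 10 → (0x5d9b>>10)&0x3 = 0x3
flags:2 @ bit 8 → (0x5d9b>>8)&0x3 = 0x1
opcode:7 @ bit 1 → (0x5d9b>>1)&0x7f = 0x4d
tag:1 @ bit 0 → (0x5d9b>>0)&0x1 = 0x1
err signed 3b, MSB=1: 5 - 8 = -3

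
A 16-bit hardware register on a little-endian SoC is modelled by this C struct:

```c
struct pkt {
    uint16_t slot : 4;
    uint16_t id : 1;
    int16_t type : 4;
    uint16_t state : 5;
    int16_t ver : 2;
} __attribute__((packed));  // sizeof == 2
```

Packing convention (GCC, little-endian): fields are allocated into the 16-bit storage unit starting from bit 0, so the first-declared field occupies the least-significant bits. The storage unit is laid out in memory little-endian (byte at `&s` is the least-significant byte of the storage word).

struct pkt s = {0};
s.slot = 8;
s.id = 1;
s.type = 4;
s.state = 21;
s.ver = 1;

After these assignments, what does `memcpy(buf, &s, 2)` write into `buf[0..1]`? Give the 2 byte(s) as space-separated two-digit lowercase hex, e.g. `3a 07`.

slot (4b) val=8 bits=0x8 at bit 0: 0x0008
id (1b) val=1 bits=0x1 at bit 4: 0x0018
type (4b) val=4 bits=0x4 at bit 5: 0x0098
state (5b) val=21 bits=0x15 at bit 9: 0x2a98
ver (2b) val=1 bits=0x1 at bit 14: 0x6a98
word = 0x6a98 → little-endian bytes:
  [0]=0x98  [1]=0x6a

98 6a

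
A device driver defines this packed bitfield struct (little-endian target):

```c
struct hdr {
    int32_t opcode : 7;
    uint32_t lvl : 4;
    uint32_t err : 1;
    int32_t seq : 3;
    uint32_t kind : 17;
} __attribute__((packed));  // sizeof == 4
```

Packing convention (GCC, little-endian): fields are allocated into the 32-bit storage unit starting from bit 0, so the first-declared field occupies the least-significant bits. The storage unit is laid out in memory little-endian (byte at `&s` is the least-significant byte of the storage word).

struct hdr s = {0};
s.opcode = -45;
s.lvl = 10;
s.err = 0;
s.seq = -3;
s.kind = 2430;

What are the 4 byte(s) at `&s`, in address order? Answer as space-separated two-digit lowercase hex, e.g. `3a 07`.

opcode (7b) val=-45 bits=0x53 at bit 0: 0x00000053
lvl (4b) val=10 bits=0xa at bit 7: 0x00000553
err (1b) val=0 bits=0x0 at bit 11: 0x00000553
seq (3b) val=-3 bits=0x5 at bit 12: 0x00005553
kind (17b) val=2430 bits=0x97e at bit 15: 0x04bf5553
word = 0x04bf5553 → little-endian bytes:
  [0]=0x53  [1]=0x55  [2]=0xbf  [3]=0x04

53 55 bf 04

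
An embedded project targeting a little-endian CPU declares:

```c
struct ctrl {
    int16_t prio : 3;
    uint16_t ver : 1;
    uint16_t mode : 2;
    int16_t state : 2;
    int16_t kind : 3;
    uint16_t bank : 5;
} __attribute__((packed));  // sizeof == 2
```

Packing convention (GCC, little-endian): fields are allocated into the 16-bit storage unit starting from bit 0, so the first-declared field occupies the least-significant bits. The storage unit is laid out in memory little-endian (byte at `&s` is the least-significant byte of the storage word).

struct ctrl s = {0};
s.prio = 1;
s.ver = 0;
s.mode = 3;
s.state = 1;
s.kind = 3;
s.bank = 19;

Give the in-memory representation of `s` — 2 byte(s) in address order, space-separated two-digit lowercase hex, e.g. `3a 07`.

71 9b

prio:3 = 1 → 0x1 << 0 → word 0x0001
ver:1 = 0 → 0x0 << 3 → word 0x0001
mode:2 = 3 → 0x3 << 4 → word 0x0031
state:2 = 1 → 0x1 << 6 → word 0x0071
kind:3 = 3 → 0x3 << 8 → word 0x0371
bank:5 = 19 → 0x13 << 11 → word 0x9b71
word = 0x9b71 → little-endian bytes:
  [0]=0x71  [1]=0x9b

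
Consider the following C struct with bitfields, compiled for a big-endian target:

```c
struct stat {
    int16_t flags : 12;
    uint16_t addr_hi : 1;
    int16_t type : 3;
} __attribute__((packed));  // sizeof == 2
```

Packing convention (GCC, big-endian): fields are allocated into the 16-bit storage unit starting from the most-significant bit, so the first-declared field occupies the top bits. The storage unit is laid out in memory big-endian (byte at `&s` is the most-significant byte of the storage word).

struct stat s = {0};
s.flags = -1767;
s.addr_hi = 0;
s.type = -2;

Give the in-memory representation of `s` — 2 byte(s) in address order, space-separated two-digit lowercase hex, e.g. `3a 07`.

[4+:12] flags=-1767 & 0xfff = 0x919; word=0x9190
[3+:1] addr_hi=0 & 0x1 = 0x0; word=0x9190
[0+:3] type=-2 & 0x7 = 0x6; word=0x9196
word = 0x9196 → big-endian bytes:
  [0]=0x91  [1]=0x96

91 96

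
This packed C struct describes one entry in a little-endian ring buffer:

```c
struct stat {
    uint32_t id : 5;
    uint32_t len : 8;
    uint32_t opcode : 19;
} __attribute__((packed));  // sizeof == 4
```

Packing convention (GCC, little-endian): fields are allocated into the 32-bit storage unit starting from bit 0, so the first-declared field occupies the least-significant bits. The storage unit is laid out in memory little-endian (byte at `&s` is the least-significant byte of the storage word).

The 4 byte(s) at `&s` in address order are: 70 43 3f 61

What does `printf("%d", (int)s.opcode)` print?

[0]=0x70 [1]=0x43 [2]=0x3f [3]=0x61 (little-endian) → word 0x613f4370
id [0+:5] = (word>>0) & 0x1f = 16
len [5+:8] = (word>>5) & 0xff = 27
opcode [13+:19] = (word>>13) & 0x7ffff = 199162  ←

199162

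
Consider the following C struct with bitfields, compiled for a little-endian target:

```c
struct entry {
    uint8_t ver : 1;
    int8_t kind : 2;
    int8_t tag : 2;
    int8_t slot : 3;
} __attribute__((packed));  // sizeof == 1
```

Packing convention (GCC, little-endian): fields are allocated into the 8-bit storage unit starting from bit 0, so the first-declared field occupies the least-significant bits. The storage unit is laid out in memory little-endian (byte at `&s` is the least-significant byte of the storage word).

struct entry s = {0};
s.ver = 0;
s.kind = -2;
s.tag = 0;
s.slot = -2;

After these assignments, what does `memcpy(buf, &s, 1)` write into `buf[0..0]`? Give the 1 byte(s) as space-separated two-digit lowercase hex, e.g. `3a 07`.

c4

[0+:1] ver=0 & 0x1 = 0x0; word=0x00
[1+:2] kind=-2 & 0x3 = 0x2; word=0x04
[3+:2] tag=0 & 0x3 = 0x0; word=0x04
[5+:3] slot=-2 & 0x7 = 0x6; word=0xc4
word = 0xc4 → little-endian bytes:
  [0]=0xc4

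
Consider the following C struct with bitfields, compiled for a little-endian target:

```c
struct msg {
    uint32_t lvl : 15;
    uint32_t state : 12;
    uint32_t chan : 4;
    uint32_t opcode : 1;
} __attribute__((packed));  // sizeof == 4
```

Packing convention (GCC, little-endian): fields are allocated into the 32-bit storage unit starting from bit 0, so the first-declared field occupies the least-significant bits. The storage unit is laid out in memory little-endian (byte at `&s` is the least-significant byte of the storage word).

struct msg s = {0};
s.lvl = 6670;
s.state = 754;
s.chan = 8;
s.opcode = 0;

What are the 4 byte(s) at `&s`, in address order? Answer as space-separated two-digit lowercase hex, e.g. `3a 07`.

0e 1a 79 41

lvl:15 = 6670 → 0x1a0e << 0 → word 0x00001a0e
state:12 = 754 → 0x2f2 << 15 → word 0x01791a0e
chan:4 = 8 → 0x8 << 27 → word 0x41791a0e
opcode:1 = 0 → 0x0 << 31 → word 0x41791a0e
word = 0x41791a0e → little-endian bytes:
  [0]=0x0e  [1]=0x1a  [2]=0x79  [3]=0x41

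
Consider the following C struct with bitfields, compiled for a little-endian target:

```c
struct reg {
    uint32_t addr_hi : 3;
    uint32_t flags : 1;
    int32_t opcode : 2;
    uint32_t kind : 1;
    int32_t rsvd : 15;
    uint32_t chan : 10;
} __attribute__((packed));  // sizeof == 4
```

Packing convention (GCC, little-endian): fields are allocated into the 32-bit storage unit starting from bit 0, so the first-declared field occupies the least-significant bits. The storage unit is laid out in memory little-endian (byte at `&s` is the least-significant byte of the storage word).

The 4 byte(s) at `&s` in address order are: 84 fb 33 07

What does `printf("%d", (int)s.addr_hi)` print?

4

[0]=0x84 [1]=0xfb [2]=0x33 [3]=0x07 (little-endian) → word 0x0733fb84
addr_hi:3 @ bit 0 → (0x0733fb84>>0)&0x7 = 0x4  ←
flags:1 @ bit 3 → (0x0733fb84>>3)&0x1 = 0x0
opcode:2 @ bit 4 → (0x0733fb84>>4)&0x3 = 0x0
kind:1 @ bit 6 → (0x0733fb84>>6)&0x1 = 0x0
rsvd:15 @ bit 7 → (0x0733fb84>>7)&0x7fff = 0x67f7
chan:10 @ bit 22 → (0x0733fb84>>22)&0x3ff = 0x1c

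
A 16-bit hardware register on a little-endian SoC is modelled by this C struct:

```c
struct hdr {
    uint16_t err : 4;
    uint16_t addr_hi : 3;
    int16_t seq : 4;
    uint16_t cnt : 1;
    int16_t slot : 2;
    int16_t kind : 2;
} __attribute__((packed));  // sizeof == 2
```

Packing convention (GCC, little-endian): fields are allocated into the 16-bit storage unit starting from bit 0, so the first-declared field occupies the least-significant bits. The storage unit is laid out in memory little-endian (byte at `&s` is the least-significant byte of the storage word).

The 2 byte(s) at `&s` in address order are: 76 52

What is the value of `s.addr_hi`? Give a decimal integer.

[0]=0x76 [1]=0x52 (little-endian) → word 0x5276
err:4 @ bit 0 → (0x5276>>0)&0xf = 0x6
addr_hi:3 @ bit 4 → (0x5276>>4)&0x7 = 0x7  ←
seq:4 @ bit 7 → (0x5276>>7)&0xf = 0x4
cnt:1 @ bit 11 → (0x5276>>11)&0x1 = 0x0
slot:2 @ bit 12 → (0x5276>>12)&0x3 = 0x1
kind:2 @ bit 14 → (0x5276>>14)&0x3 = 0x1

7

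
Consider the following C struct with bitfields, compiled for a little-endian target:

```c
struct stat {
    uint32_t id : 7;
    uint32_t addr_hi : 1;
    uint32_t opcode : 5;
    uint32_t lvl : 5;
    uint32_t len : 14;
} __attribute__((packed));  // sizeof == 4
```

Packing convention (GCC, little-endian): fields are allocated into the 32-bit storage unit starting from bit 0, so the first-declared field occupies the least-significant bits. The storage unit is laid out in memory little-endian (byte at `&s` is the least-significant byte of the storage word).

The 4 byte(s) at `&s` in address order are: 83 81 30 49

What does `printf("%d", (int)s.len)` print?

4684

[0]=0x83 [1]=0x81 [2]=0x30 [3]=0x49 (little-endian) → word 0x49308183
id [0+:7] = (word>>0) & 0x7f = 3
addr_hi [7+:1] = (word>>7) & 0x1 = 1
opcode [8+:5] = (word>>8) & 0x1f = 1
lvl [13+:5] = (word>>13) & 0x1f = 4
len [18+:14] = (word>>18) & 0x3fff = 4684  ←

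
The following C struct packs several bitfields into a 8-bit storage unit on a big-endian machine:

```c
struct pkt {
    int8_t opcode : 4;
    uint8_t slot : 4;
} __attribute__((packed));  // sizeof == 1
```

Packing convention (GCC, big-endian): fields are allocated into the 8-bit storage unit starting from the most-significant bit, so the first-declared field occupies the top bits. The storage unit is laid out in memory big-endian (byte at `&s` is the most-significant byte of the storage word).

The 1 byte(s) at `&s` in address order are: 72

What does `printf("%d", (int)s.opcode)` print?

7

[0]=0x72 (big-endian) → word 0x72
opcode:4 @ bit 4 → (0x72>>4)&0xf = 0x7  ←
slot:4 @ bit 0 → (0x72>>0)&0xf = 0x2
opcode signed 4b, MSB=0: value = 7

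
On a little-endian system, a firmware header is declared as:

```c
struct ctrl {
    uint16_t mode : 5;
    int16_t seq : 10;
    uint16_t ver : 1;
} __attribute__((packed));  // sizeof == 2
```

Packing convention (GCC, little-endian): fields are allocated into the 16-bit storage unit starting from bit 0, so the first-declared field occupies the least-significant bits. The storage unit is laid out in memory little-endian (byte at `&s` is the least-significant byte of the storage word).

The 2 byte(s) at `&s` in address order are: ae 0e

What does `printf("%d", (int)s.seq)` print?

117

[0]=0xae [1]=0x0e (little-endian) → word 0x0eae
mode:5 @ bit 0 → (0x0eae>>0)&0x1f = 0xe
seq:10 @ bit 5 → (0x0eae>>5)&0x3ff = 0x75  ←
ver:1 @ bit 15 → (0x0eae>>15)&0x1 = 0x0
seq signed 10b, MSB=0: value = 117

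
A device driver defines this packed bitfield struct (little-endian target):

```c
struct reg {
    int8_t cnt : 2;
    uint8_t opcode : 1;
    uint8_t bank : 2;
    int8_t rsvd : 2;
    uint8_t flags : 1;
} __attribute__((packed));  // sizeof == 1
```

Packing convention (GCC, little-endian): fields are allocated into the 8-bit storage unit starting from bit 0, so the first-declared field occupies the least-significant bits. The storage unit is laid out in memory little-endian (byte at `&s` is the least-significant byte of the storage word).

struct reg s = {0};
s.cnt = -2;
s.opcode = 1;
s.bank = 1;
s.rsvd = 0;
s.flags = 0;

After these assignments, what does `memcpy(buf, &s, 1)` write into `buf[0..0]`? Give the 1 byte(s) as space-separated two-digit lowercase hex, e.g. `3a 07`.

0e

[0+:2] cnt=-2 & 0x3 = 0x2; word=0x02
[2+:1] opcode=1 & 0x1 = 0x1; word=0x06
[3+:2] bank=1 & 0x3 = 0x1; word=0x0e
[5+:2] rsvd=0 & 0x3 = 0x0; word=0x0e
[7+:1] flags=0 & 0x1 = 0x0; word=0x0e
word = 0x0e → little-endian bytes:
  [0]=0x0e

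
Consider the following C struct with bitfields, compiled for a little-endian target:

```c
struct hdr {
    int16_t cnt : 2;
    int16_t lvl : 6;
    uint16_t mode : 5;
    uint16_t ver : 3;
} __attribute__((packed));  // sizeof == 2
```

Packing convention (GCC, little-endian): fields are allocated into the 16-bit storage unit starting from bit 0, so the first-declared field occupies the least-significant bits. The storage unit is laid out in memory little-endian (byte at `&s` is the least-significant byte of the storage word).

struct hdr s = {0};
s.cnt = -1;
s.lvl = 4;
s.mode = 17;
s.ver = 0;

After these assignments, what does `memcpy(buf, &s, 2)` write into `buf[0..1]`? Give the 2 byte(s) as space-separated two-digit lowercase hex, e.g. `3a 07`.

13 11

cnt:2 = -1 → 0x3 << 0 → word 0x0003
lvl:6 = 4 → 0x4 << 2 → word 0x0013
mode:5 = 17 → 0x11 << 8 → word 0x1113
ver:3 = 0 → 0x0 << 13 → word 0x1113
word = 0x1113 → little-endian bytes:
  [0]=0x13  [1]=0x11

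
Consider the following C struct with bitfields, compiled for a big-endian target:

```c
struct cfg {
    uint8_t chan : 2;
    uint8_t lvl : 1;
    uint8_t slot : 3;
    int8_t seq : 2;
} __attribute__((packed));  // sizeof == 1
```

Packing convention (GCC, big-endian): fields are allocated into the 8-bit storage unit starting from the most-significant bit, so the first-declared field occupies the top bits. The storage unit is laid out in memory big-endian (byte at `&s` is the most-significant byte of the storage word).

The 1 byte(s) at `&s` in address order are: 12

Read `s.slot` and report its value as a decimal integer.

[0]=0x12 (big-endian) → word 0x12
chan [6+:2] = (word>>6) & 0x3 = 0
lvl [5+:1] = (word>>5) & 0x1 = 0
slot [2+:3] = (word>>2) & 0x7 = 4  ←
seq [0+:2] = (word>>0) & 0x3 = 2

4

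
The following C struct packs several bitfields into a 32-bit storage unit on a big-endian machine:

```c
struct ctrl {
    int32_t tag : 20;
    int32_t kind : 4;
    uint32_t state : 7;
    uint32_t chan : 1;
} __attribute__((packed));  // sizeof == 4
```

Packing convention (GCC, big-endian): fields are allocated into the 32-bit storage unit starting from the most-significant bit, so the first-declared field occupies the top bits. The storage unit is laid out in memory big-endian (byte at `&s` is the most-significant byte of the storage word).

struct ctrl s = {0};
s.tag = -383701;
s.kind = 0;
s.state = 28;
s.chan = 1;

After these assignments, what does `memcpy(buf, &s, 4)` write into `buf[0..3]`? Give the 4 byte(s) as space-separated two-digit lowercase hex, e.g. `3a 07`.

[12+:20] tag=-383701 & 0xfffff = 0xa252b; word=0xa252b000
[8+:4] kind=0 & 0xf = 0x0; word=0xa252b000
[1+:7] state=28 & 0x7f = 0x1c; word=0xa252b038
[0+:1] chan=1 & 0x1 = 0x1; word=0xa252b039
word = 0xa252b039 → big-endian bytes:
  [0]=0xa2  [1]=0x52  [2]=0xb0  [3]=0x39

a2 52 b0 39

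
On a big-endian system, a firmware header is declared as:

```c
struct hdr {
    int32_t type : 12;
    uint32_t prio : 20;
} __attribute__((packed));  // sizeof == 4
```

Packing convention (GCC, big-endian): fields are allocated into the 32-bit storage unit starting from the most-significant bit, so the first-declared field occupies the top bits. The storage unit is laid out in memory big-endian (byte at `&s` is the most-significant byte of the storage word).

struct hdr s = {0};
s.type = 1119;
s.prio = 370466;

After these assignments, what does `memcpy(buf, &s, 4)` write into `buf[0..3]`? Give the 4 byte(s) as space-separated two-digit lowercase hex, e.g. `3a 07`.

type:12 = 1119 → 0x45f << 20 → word 0x45f00000
prio:20 = 370466 → 0x5a722 << 0 → word 0x45f5a722
word = 0x45f5a722 → big-endian bytes:
  [0]=0x45  [1]=0xf5  [2]=0xa7  [3]=0x22

45 f5 a7 22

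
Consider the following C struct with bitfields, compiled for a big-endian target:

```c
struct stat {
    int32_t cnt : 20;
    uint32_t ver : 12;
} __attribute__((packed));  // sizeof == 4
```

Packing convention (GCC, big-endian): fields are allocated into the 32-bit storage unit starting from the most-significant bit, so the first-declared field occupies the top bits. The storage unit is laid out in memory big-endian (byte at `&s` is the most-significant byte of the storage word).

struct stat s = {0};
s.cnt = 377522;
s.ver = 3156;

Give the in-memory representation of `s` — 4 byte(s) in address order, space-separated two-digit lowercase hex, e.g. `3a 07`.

cnt:20 = 377522 → 0x5c2b2 << 12 → word 0x5c2b2000
ver:12 = 3156 → 0xc54 << 0 → word 0x5c2b2c54
word = 0x5c2b2c54 → big-endian bytes:
  [0]=0x5c  [1]=0x2b  [2]=0x2c  [3]=0x54

5c 2b 2c 54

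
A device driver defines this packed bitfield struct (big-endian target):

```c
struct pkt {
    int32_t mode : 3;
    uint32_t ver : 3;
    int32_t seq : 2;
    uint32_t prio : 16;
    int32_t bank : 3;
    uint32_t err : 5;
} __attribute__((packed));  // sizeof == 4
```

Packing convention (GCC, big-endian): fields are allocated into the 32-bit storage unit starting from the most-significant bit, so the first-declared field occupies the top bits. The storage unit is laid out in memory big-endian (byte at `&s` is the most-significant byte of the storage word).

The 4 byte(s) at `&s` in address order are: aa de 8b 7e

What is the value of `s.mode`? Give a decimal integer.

[0]=0xaa [1]=0xde [2]=0x8b [3]=0x7e (big-endian) → word 0xaade8b7e
mode [29+:3] = (word>>29) & 0x7 = 5  ←
ver [26+:3] = (word>>26) & 0x7 = 2
seq [24+:2] = (word>>24) & 0x3 = 2
prio [8+:16] = (word>>8) & 0xffff = 56971
bank [5+:3] = (word>>5) & 0x7 = 3
err [0+:5] = (word>>0) & 0x1f = 30
mode signed 3b, MSB=1: 5 - 8 = -3

-3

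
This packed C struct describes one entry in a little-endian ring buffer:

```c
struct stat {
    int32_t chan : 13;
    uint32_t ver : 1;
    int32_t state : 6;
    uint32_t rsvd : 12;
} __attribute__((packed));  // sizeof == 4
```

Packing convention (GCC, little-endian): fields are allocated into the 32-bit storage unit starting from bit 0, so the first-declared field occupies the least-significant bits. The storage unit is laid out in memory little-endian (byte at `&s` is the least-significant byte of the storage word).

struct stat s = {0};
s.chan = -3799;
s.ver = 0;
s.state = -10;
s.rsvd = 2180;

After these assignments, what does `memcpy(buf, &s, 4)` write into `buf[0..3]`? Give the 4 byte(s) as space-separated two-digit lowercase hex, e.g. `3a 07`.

29 91 4d 88

chan:13 = -3799 → 0x1129 << 0 → word 0x00001129
ver:1 = 0 → 0x0 << 13 → word 0x00001129
state:6 = -10 → 0x36 << 14 → word 0x000d9129
rsvd:12 = 2180 → 0x884 << 20 → word 0x884d9129
word = 0x884d9129 → little-endian bytes:
  [0]=0x29  [1]=0x91  [2]=0x4d  [3]=0x88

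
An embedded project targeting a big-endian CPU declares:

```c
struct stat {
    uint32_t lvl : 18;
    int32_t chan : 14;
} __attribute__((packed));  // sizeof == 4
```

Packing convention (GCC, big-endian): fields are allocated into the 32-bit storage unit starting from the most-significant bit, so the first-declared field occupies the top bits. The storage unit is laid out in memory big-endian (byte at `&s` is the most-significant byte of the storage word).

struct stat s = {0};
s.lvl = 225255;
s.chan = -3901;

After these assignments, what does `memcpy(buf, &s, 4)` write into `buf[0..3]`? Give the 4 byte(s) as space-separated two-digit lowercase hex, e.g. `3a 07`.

db f9 f0 c3

[14+:18] lvl=225255 & 0x3ffff = 0x36fe7; word=0xdbf9c000
[0+:14] chan=-3901 & 0x3fff = 0x30c3; word=0xdbf9f0c3
word = 0xdbf9f0c3 → big-endian bytes:
  [0]=0xdb  [1]=0xf9  [2]=0xf0  [3]=0xc3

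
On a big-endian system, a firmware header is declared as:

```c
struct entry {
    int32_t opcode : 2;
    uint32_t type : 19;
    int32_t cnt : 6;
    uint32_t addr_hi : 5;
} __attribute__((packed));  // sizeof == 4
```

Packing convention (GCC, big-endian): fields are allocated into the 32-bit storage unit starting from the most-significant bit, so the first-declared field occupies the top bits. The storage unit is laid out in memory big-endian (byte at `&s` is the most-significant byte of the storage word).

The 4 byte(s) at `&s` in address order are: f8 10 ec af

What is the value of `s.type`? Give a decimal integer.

459293

[0]=0xf8 [1]=0x10 [2]=0xec [3]=0xaf (big-endian) → word 0xf810ecaf
opcode [30+:2] = (word>>30) & 0x3 = 3
type [11+:19] = (word>>11) & 0x7ffff = 459293  ←
cnt [5+:6] = (word>>5) & 0x3f = 37
addr_hi [0+:5] = (word>>0) & 0x1f = 15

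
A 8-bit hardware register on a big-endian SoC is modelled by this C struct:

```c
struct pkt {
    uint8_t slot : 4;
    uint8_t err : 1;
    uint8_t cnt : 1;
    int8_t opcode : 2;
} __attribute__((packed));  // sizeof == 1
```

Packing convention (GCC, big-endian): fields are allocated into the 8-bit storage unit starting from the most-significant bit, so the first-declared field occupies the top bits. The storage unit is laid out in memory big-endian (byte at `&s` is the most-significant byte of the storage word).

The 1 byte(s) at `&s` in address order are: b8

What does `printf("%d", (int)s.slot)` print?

[0]=0xb8 (big-endian) → word 0xb8
slot [4+:4] = (word>>4) & 0xf = 11  ←
err [3+:1] = (word>>3) & 0x1 = 1
cnt [2+:1] = (word>>2) & 0x1 = 0
opcode [0+:2] = (word>>0) & 0x3 = 0

11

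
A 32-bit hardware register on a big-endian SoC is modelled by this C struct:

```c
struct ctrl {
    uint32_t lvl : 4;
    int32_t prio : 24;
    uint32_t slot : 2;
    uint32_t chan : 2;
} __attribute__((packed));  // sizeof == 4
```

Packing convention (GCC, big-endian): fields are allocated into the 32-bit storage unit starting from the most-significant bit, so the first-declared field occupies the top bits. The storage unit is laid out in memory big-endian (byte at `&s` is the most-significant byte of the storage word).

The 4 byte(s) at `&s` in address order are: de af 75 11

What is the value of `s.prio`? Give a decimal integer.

[0]=0xde [1]=0xaf [2]=0x75 [3]=0x11 (big-endian) → word 0xdeaf7511
lvl:4 @ bit 28 → (0xdeaf7511>>28)&0xf = 0xd
prio:24 @ bit 4 → (0xdeaf7511>>4)&0xffffff = 0xeaf751  ←
slot:2 @ bit 2 → (0xdeaf7511>>2)&0x3 = 0x0
chan:2 @ bit 0 → (0xdeaf7511>>0)&0x3 = 0x1
prio signed 24b, MSB=1: 15398737 - 16777216 = -1378479

-1378479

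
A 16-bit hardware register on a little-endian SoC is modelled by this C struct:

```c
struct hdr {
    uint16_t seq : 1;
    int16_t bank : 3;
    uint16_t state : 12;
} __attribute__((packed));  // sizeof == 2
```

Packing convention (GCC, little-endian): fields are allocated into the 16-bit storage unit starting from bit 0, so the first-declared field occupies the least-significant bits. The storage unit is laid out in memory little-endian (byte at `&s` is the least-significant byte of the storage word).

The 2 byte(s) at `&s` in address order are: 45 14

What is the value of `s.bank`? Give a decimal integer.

[0]=0x45 [1]=0x14 (little-endian) → word 0x1445
seq:1 @ bit 0 → (0x1445>>0)&0x1 = 0x1
bank:3 @ bit 1 → (0x1445>>1)&0x7 = 0x2  ←
state:12 @ bit 4 → (0x1445>>4)&0xfff = 0x144
bank signed 3b, MSB=0: value = 2

2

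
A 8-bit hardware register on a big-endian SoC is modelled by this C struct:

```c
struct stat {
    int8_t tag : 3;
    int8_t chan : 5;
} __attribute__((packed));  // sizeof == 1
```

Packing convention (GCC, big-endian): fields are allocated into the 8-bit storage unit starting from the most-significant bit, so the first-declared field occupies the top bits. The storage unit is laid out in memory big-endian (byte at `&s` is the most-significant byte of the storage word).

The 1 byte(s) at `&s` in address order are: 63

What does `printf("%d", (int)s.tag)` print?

[0]=0x63 (big-endian) → word 0x63
tag [5+:3] = (word>>5) & 0x7 = 3  ←
chan [0+:5] = (word>>0) & 0x1f = 3
tag signed 3b, MSB=0: value = 3

3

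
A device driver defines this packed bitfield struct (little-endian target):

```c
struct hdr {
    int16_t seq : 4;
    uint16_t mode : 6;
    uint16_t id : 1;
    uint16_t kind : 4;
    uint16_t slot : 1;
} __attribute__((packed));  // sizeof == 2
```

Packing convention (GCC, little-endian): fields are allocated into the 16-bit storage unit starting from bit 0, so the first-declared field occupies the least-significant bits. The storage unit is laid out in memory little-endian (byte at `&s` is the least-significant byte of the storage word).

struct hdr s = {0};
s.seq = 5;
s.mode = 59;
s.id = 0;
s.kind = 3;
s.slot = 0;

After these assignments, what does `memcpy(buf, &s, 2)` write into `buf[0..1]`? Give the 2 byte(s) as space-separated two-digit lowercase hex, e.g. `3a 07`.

b5 1b

[0+:4] seq=5 & 0xf = 0x5; word=0x0005
[4+:6] mode=59 & 0x3f = 0x3b; word=0x03b5
[10+:1] id=0 & 0x1 = 0x0; word=0x03b5
[11+:4] kind=3 & 0xf = 0x3; word=0x1bb5
[15+:1] slot=0 & 0x1 = 0x0; word=0x1bb5
word = 0x1bb5 → little-endian bytes:
  [0]=0xb5  [1]=0x1b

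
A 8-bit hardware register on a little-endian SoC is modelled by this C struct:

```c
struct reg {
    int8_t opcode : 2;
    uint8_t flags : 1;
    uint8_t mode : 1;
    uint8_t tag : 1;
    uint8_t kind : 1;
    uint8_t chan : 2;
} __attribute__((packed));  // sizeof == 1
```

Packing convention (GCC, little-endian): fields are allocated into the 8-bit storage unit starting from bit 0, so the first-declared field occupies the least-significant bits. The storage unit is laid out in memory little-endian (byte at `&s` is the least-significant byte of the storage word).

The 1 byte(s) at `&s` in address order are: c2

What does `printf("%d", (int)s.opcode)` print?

-2

[0]=0xc2 (little-endian) → word 0xc2
opcode [0+:2] = (word>>0) & 0x3 = 2  ←
flags [2+:1] = (word>>2) & 0x1 = 0
mode [3+:1] = (word>>3) & 0x1 = 0
tag [4+:1] = (word>>4) & 0x1 = 0
kind [5+:1] = (word>>5) & 0x1 = 0
chan [6+:2] = (word>>6) & 0x3 = 3
opcode signed 2b, MSB=1: 2 - 4 = -2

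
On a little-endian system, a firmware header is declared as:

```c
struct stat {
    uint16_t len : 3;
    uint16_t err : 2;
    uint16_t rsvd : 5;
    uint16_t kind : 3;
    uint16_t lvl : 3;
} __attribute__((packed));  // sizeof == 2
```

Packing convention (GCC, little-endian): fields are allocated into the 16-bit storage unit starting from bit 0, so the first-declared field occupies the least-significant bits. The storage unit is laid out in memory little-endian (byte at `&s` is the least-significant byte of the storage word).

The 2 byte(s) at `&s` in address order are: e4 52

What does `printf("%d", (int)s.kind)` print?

[0]=0xe4 [1]=0x52 (little-endian) → word 0x52e4
len [0+:3] = (word>>0) & 0x7 = 4
err [3+:2] = (word>>3) & 0x3 = 0
rsvd [5+:5] = (word>>5) & 0x1f = 23
kind [10+:3] = (word>>10) & 0x7 = 4  ←
lvl [13+:3] = (word>>13) & 0x7 = 2

4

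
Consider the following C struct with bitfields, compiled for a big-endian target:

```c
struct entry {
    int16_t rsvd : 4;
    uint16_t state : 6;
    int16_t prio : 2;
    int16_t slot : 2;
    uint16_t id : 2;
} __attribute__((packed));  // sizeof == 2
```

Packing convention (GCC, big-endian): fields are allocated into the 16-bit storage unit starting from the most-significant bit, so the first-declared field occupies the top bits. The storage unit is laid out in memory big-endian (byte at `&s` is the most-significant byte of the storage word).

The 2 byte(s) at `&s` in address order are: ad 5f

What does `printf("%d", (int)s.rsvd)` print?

[0]=0xad [1]=0x5f (big-endian) → word 0xad5f
rsvd [12+:4] = (word>>12) & 0xf = 10  ←
state [6+:6] = (word>>6) & 0x3f = 53
prio [4+:2] = (word>>4) & 0x3 = 1
slot [2+:2] = (word>>2) & 0x3 = 3
id [0+:2] = (word>>0) & 0x3 = 3
rsvd signed 4b, MSB=1: 10 - 16 = -6

-6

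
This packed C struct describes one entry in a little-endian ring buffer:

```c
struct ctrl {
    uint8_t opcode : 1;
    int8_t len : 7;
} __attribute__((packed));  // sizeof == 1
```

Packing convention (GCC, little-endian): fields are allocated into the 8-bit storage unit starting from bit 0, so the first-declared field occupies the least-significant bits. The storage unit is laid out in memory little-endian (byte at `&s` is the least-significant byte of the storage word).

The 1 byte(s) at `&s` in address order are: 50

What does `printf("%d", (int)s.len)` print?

40

[0]=0x50 (little-endian) → word 0x50
opcode:1 @ bit 0 → (0x50>>0)&0x1 = 0x0
len:7 @ bit 1 → (0x50>>1)&0x7f = 0x28  ←
len signed 7b, MSB=0: value = 40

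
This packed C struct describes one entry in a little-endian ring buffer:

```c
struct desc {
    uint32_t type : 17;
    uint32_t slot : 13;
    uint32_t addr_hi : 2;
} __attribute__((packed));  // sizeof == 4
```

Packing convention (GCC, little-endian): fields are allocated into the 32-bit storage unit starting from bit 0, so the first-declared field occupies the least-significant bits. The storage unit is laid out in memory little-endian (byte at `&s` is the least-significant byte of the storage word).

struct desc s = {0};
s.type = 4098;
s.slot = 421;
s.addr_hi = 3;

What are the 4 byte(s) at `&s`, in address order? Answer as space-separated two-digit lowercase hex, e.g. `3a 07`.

02 10 4a c3

type (17b) val=4098 bits=0x1002 at bit 0: 0x00001002
slot (13b) val=421 bits=0x1a5 at bit 17: 0x034a1002
addr_hi (2b) val=3 bits=0x3 at bit 30: 0xc34a1002
word = 0xc34a1002 → little-endian bytes:
  [0]=0x02  [1]=0x10  [2]=0x4a  [3]=0xc3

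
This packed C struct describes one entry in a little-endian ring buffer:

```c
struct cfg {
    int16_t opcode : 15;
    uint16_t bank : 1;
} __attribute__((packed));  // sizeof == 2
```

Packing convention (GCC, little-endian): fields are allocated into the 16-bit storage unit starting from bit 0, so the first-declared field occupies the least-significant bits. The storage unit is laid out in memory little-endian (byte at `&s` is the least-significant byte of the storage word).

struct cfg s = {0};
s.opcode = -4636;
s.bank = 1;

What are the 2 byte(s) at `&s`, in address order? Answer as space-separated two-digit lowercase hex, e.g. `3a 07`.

opcode (15b) val=-4636 bits=0x6de4 at bit 0: 0x6de4
bank (1b) val=1 bits=0x1 at bit 15: 0xede4
word = 0xede4 → little-endian bytes:
  [0]=0xe4  [1]=0xed

e4 ed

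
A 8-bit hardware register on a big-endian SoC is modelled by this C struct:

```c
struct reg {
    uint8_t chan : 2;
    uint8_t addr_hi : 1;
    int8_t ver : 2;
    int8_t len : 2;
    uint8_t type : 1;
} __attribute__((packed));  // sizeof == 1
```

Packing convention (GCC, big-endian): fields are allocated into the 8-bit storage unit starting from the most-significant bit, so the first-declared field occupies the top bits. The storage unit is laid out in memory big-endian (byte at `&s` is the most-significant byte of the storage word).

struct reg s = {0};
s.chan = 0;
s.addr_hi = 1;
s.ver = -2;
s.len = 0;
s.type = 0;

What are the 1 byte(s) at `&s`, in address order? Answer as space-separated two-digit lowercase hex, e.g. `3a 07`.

30

[6+:2] chan=0 & 0x3 = 0x0; word=0x00
[5+:1] addr_hi=1 & 0x1 = 0x1; word=0x20
[3+:2] ver=-2 & 0x3 = 0x2; word=0x30
[1+:2] len=0 & 0x3 = 0x0; word=0x30
[0+:1] type=0 & 0x1 = 0x0; word=0x30
word = 0x30 → big-endian bytes:
  [0]=0x30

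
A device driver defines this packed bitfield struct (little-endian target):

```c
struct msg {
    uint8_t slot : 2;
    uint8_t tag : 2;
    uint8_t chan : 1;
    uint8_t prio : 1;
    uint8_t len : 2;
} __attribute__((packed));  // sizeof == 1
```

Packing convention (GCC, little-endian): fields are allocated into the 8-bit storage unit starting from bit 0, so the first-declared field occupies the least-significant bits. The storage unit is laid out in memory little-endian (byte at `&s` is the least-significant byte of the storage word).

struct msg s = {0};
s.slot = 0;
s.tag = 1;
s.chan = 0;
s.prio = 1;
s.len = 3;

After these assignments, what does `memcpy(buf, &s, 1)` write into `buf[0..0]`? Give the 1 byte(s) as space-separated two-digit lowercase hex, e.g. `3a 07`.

[0+:2] slot=0 & 0x3 = 0x0; word=0x00
[2+:2] tag=1 & 0x3 = 0x1; word=0x04
[4+:1] chan=0 & 0x1 = 0x0; word=0x04
[5+:1] prio=1 & 0x1 = 0x1; word=0x24
[6+:2] len=3 & 0x3 = 0x3; word=0xe4
word = 0xe4 → little-endian bytes:
  [0]=0xe4

e4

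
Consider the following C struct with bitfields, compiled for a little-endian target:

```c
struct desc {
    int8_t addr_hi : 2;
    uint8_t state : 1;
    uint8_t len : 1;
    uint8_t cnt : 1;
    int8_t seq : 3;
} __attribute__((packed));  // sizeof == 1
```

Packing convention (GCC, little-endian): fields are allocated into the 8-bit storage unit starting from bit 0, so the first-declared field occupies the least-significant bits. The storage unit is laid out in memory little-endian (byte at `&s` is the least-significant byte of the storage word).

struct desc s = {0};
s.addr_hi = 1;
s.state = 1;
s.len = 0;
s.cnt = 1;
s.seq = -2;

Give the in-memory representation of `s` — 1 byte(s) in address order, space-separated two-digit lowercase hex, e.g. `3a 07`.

d5

addr_hi (2b) val=1 bits=0x1 at bit 0: 0x01
state (1b) val=1 bits=0x1 at bit 2: 0x05
len (1b) val=0 bits=0x0 at bit 3: 0x05
cnt (1b) val=1 bits=0x1 at bit 4: 0x15
seq (3b) val=-2 bits=0x6 at bit 5: 0xd5
word = 0xd5 → little-endian bytes:
  [0]=0xd5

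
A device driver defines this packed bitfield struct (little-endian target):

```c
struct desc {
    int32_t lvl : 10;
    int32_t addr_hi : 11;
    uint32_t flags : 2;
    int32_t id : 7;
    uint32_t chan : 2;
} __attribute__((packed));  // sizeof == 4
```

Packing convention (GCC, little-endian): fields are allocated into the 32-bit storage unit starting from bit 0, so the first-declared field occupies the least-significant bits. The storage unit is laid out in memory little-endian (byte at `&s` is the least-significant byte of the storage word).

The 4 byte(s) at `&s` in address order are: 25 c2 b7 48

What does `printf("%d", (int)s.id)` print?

[0]=0x25 [1]=0xc2 [2]=0xb7 [3]=0x48 (little-endian) → word 0x48b7c225
lvl [0+:10] = (word>>0) & 0x3ff = 549
addr_hi [10+:11] = (word>>10) & 0x7ff = 1520
flags [21+:2] = (word>>21) & 0x3 = 1
id [23+:7] = (word>>23) & 0x7f = 17  ←
chan [30+:2] = (word>>30) & 0x3 = 1
id signed 7b, MSB=0: value = 17

17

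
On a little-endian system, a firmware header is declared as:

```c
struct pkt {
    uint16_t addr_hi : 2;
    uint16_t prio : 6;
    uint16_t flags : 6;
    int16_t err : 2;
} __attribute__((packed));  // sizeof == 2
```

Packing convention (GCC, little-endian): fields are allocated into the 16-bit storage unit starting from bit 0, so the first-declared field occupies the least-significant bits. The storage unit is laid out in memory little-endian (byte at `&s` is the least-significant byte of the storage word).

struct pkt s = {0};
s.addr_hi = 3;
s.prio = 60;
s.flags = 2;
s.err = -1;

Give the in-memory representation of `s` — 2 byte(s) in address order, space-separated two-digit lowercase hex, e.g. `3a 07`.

addr_hi:2 = 3 → 0x3 << 0 → word 0x0003
prio:6 = 60 → 0x3c << 2 → word 0x00f3
flags:6 = 2 → 0x2 << 8 → word 0x02f3
err:2 = -1 → 0x3 << 14 → word 0xc2f3
word = 0xc2f3 → little-endian bytes:
  [0]=0xf3  [1]=0xc2

f3 c2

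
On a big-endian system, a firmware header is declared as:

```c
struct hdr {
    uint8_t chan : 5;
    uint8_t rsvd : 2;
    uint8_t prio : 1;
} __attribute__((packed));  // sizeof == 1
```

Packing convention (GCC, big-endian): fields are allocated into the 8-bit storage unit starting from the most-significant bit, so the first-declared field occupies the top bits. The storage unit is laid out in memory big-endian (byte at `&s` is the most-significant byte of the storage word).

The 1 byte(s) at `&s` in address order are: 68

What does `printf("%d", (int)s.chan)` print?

13

[0]=0x68 (big-endian) → word 0x68
chan [3+:5] = (word>>3) & 0x1f = 13  ←
rsvd [1+:2] = (word>>1) & 0x3 = 0
prio [0+:1] = (word>>0) & 0x1 = 0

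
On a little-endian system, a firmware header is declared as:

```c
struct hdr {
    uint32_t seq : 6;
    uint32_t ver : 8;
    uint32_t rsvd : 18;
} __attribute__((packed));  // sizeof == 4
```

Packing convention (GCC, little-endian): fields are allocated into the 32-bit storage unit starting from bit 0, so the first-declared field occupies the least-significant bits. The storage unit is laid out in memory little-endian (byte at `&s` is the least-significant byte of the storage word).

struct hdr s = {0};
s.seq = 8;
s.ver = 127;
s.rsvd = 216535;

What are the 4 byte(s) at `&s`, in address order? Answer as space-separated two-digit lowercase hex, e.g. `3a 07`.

seq:6 = 8 → 0x8 << 0 → word 0x00000008
ver:8 = 127 → 0x7f << 6 → word 0x00001fc8
rsvd:18 = 216535 → 0x34dd7 << 14 → word 0xd375dfc8
word = 0xd375dfc8 → little-endian bytes:
  [0]=0xc8  [1]=0xdf  [2]=0x75  [3]=0xd3

c8 df 75 d3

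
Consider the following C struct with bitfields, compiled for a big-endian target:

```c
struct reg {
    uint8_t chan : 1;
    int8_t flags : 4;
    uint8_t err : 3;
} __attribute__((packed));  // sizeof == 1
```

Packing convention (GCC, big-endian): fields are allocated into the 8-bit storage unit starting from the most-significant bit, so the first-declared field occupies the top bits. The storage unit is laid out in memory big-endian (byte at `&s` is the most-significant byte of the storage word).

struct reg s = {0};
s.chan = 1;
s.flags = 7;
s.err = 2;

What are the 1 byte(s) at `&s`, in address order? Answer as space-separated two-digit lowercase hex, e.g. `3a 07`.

ba

[7+:1] chan=1 & 0x1 = 0x1; word=0x80
[3+:4] flags=7 & 0xf = 0x7; word=0xb8
[0+:3] err=2 & 0x7 = 0x2; word=0xba
word = 0xba → big-endian bytes:
  [0]=0xba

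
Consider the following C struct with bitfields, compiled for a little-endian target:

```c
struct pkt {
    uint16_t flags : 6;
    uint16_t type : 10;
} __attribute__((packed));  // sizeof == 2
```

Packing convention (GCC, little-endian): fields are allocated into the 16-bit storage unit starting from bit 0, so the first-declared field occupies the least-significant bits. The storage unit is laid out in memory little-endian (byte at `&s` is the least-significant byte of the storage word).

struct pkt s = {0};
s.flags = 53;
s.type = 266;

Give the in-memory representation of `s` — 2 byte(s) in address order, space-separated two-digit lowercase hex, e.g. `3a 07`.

flags:6 = 53 → 0x35 << 0 → word 0x0035
type:10 = 266 → 0x10a << 6 → word 0x42b5
word = 0x42b5 → little-endian bytes:
  [0]=0xb5  [1]=0x42

b5 42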